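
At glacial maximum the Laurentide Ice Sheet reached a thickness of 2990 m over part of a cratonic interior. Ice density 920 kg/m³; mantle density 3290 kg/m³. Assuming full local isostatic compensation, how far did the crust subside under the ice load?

836 m

Isostatic balance requires: the ice load ρ_ice t is balanced by mantle displaced below, ρ_m s.
s = t ρ_ice / ρ_m = 2990 m × 920/3290 = 836 m.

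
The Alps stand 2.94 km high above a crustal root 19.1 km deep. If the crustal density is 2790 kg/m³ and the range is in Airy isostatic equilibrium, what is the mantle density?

Airy balance: ρ_c h = (ρ_m − ρ_c) r → ρ_m = ρ_c (1 + h/r).
ρ_m = 2790 × (1 + 2.94 km/19.1 km) = 3220 kg/m³.

3220 kg/m³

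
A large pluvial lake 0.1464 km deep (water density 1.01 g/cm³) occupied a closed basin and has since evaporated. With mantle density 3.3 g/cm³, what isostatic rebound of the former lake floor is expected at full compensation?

0.0448 km

u = d ρ_w/ρ_m = 0.1464 km × 1.01/3.3 = 0.0448 km.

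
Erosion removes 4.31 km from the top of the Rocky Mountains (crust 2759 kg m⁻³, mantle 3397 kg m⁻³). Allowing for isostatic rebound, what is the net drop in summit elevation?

0.809 km

Rebound u = e ρ_c/ρ_m = 4.31 km × 2759/3397 = 3.501 km.
Net surface drop = e − u = 4.31 km − 3.501 km = e (ρ_m − ρ_c)/ρ_m = 0.809 km.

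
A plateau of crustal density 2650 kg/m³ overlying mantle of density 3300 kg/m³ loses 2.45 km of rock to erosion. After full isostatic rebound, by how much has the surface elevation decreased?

0.483 km

Rebound u = e ρ_c/ρ_m = 2.45 km × 2650/3300 = 1.967 km.
Net surface drop = e − u = 2.45 km − 1.967 km = e (ρ_m − ρ_c)/ρ_m = 0.483 km.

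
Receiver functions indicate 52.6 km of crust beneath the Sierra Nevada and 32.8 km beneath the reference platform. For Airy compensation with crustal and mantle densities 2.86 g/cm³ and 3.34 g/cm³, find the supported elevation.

Excess crust Δ = 52.6 km − 32.8 km = 19.8 km, split between elevation h and root r with h + r = Δ.
Airy balance ρ_c h = (ρ_m − ρ_c) r gives r = h ρ_c/(ρ_m − ρ_c), so h (1 + ρ_c/(ρ_m − ρ_c)) = Δ, i.e. h = Δ (ρ_m − ρ_c)/ρ_m.
h = 19.8 km × 0.48/3.34 = 2.85 km.

2.85 km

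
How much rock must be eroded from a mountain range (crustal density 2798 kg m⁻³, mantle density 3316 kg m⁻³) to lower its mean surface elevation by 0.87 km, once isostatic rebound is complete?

Net drop Δ = e − u = e − e ρ_c/ρ_m = e (ρ_m − ρ_c)/ρ_m.
e = Δ ρ_m/(ρ_m − ρ_c) = 0.87 km × 3316/518 = 5.57 km.

5.57 km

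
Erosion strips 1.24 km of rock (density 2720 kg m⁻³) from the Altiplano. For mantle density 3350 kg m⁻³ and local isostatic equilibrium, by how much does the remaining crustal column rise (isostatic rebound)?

1.01 km

Unloading: uplift u = e ρ_c/ρ_m = 1.24 km × 2720/3350 = 1.01 km.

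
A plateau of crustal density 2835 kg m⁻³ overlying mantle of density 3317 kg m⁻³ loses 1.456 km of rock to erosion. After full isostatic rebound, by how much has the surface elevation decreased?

Rebound u = e ρ_c/ρ_m = 1.456 km × 2835/3317 = 1.244 km.
Net surface drop = e − u = 1.456 km − 1.244 km = e (ρ_m − ρ_c)/ρ_m = 0.212 km.

0.212 km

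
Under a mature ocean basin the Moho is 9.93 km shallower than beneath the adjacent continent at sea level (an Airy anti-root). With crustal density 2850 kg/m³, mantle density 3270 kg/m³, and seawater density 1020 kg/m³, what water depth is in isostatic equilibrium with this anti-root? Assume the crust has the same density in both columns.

Replacing a thickness d of crust by seawater at the top must be balanced by replacing crust with mantle at the base: d (ρ_c − ρ_w) = a (ρ_m − ρ_c).
d = a (ρ_m − ρ_c)/(ρ_c − ρ_w) = 9.93 km × 420/1830 = 2.28 km.

2.28 km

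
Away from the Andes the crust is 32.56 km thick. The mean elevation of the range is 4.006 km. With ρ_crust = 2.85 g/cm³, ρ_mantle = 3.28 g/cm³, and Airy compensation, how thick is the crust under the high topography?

Root depth r = h ρ_c / (ρ_m − ρ_c) = 4.006 km × 2.85 / 0.43 = 26.55 km.
Total thickness = T + h + r = 32.56 km + 4.006 km + 26.55 km = 63.1 km.

63.1 km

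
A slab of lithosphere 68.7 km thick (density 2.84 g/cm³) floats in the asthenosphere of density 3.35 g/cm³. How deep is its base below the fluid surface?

Draft d = t ρ_obj/ρ_fluid = 68.7 km × 2.84/3.35 = 58.2 km.

58.2 km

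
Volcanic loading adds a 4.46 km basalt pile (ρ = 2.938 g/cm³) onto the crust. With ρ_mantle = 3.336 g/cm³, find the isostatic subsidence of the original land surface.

3.93 km

Subaerial loading: s = t ρ_load / ρ_m.
s = 4.46 km × 2.938/3.336 = 3.93 km.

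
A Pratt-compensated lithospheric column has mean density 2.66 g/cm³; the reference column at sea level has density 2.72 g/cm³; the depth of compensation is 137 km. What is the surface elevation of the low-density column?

3.09 km

ρ_ref D = ρ (D + h) → h = D (ρ_ref − ρ)/ρ.
h = 137 km × (2.72 − 2.66)/2.66 = 3.09 km.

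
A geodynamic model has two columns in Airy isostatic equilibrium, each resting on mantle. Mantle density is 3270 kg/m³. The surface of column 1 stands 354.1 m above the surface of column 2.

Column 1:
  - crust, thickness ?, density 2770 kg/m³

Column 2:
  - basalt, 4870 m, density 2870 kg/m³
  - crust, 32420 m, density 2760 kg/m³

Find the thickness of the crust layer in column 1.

39300 m

Take the compensation level at the base of the deeper column (depth z_c below the surface of column 1) and equate Σ ρ_i t_i down to z_c; mantle fills any gap and the z_c terms cancel.
Column 1: x×2770 + (z_c − 0 − x)×3270
Column 2: 354.1×0 + 4870×2870 + 32420×2760 + (z_c − 354.1 − 37290)×3270
The z_c×3270 term appears on both sides and cancels. Collect the known terms of each column as K = Σ(ρt)_known − 3270 × (depth of known layers): K_1 = 0 − 3270×0 = 0; K_2 = 103456100 − 3270×(354.1 + 37290) = −19640107.
Balance: K_1 − x×(3270 − 2770) = K_2, so x = (K_1 − K_2)/(3270 − 2770) = 19640100/500 = 39300 m.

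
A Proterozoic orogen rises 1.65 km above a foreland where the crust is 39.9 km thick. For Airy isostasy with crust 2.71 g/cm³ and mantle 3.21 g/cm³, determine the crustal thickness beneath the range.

50.5 km

Root depth r = h ρ_c / (ρ_m − ρ_c) = 1.65 km × 2.71 / 0.5 = 8.943 km.
Total thickness = T + h + r = 39.9 km + 1.65 km + 8.943 km = 50.5 km.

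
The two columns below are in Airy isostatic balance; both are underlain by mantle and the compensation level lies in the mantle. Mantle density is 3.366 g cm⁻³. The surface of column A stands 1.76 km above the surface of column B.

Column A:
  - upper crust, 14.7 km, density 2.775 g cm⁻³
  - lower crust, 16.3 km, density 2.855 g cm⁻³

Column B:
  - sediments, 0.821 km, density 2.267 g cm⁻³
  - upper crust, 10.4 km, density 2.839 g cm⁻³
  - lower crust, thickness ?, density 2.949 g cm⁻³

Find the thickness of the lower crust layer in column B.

11.3 km

Take the compensation level at the base of the deeper column (depth z_c below the surface of column A) and equate Σ ρ_i t_i down to z_c; mantle fills any gap and the z_c terms cancel.
Column A: 14.7×2.775 + 16.3×2.855 + (z_c − 31)×3.366
Column B: 1.76×0 + 0.821×2.267 + 10.4×2.839 + x×2.949 + (z_c − 1.76 − 11.221 − x)×3.366
The z_c×3.366 term appears on both sides and cancels. Collect the known terms of each column as K = Σ(ρt)_known − 3.366 × (depth of known layers): K_A = 87.329 − 3.366×31 = −17.017; K_B = 31.386807 − 3.366×(1.76 + 11.221) = −12.307239.
Balance: K_A = K_B − x×(3.366 − 2.949), so x = (K_B − K_A)/(3.366 − 2.949) = 4.70976/0.417 = 11.3 km.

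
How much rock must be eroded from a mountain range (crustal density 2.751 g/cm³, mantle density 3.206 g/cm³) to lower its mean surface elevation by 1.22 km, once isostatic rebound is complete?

8.6 km

Net drop Δ = e − u = e − e ρ_c/ρ_m = e (ρ_m − ρ_c)/ρ_m.
e = Δ ρ_m/(ρ_m − ρ_c) = 1.22 km × 3.206/0.455 = 8.6 km.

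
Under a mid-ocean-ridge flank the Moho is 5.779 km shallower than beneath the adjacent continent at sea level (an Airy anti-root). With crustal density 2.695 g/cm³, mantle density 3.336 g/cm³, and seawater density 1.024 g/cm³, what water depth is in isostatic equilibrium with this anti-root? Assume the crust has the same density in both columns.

2.22 km

Replacing a thickness d of crust by seawater at the top must be balanced by replacing crust with mantle at the base: d (ρ_c − ρ_w) = a (ρ_m − ρ_c).
d = a (ρ_m − ρ_c)/(ρ_c − ρ_w) = 5.779 km × 0.641/1.671 = 2.22 km.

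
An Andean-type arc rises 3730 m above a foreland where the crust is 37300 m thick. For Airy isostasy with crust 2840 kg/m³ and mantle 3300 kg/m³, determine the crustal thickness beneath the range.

Root depth r = h ρ_c / (ρ_m − ρ_c) = 3730 m × 2840 / 460 = 23030 m.
Total thickness = T + h + r = 37300 m + 3730 m + 23030 m = 64100 m.

64100 m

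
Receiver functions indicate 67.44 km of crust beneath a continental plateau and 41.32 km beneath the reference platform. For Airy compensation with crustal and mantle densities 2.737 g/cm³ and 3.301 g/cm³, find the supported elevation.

Excess crust Δ = 67.44 km − 41.32 km = 26.12 km, split between elevation h and root r with h + r = Δ.
Airy balance ρ_c h = (ρ_m − ρ_c) r gives r = h ρ_c/(ρ_m − ρ_c), so h (1 + ρ_c/(ρ_m − ρ_c)) = Δ, i.e. h = Δ (ρ_m − ρ_c)/ρ_m.
h = 26.12 km × 0.564/3.301 = 4.46 km.

4.46 km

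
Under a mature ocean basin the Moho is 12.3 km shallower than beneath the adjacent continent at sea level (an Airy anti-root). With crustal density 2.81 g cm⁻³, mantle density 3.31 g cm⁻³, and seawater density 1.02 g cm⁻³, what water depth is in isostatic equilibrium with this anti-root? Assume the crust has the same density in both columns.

3.44 km

Replacing a thickness d of crust by seawater at the top must be balanced by replacing crust with mantle at the base: d (ρ_c − ρ_w) = a (ρ_m − ρ_c).
d = a (ρ_m − ρ_c)/(ρ_c − ρ_w) = 12.3 km × 0.5/1.79 = 3.44 km.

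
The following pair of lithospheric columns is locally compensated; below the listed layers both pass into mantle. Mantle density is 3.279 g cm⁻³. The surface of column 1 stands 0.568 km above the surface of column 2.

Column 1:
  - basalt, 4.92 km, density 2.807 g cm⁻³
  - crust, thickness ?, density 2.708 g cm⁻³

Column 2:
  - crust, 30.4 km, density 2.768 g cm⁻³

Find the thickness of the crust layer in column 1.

26.4 km

Take the compensation level at the base of the deeper column (depth z_c below the surface of column 1) and equate Σ ρ_i t_i down to z_c; mantle fills any gap and the z_c terms cancel.
Column 1: 4.92×2.807 + x×2.708 + (z_c − 4.92 − x)×3.279
Column 2: 0.568×0 + 30.4×2.768 + (z_c − 0.568 − 30.4)×3.279
The z_c×3.279 term appears on both sides and cancels. Collect the known terms of each column as K = Σ(ρt)_known − 3.279 × (depth of known layers): K_1 = 13.81044 − 3.279×4.92 = −2.32224; K_2 = 84.1472 − 3.279×(0.568 + 30.4) = −17.396872.
Balance: K_1 − x×(3.279 − 2.708) = K_2, so x = (K_1 − K_2)/(3.279 − 2.708) = 15.0746/0.571 = 26.4 km.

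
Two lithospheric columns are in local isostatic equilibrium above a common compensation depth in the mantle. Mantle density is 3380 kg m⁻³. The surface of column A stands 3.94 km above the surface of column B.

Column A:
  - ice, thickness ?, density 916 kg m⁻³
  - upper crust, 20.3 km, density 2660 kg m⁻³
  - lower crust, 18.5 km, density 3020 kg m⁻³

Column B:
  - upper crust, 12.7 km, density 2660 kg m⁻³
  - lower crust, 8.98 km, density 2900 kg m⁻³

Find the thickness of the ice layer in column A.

2.23 km

Take the compensation level at the base of the deeper column (depth z_c below the surface of column A) and equate Σ ρ_i t_i down to z_c; mantle fills any gap and the z_c terms cancel.
Column A: x×916 + 20.3×2660 + 18.5×3020 + (z_c − 38.8 − x)×3380
Column B: 3.94×0 + 12.7×2660 + 8.98×2900 + (z_c − 3.94 − 21.68)×3380
The z_c×3380 term appears on both sides and cancels. Collect the known terms of each column as K = Σ(ρt)_known − 3380 × (depth of known layers): K_A = 109868 − 3380×38.8 = −21276; K_B = 59824 − 3380×(3.94 + 21.68) = −26771.6.
Balance: K_A − x×(3380 − 916) = K_B, so x = (K_A − K_B)/(3380 − 916) = 5495.6/2464 = 2.23 km.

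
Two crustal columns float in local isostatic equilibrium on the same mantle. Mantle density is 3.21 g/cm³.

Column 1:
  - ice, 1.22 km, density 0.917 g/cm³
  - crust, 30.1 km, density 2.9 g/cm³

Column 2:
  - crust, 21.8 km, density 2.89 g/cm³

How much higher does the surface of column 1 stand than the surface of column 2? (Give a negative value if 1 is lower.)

For any compensation level in the mantle, the mantle terms cancel and isostasy reduces to e = (Σt_1 − Σt_2) − (Σ(ρt)_1 − Σ(ρt)_2) / ρ_m.
Σt_1 = 31.32 km; Σt_2 = 21.8 km; Σ(ρt)_1 = 88.40874; Σ(ρt)_2 = 63.002 (in km·g/cm³).
e = (31.32 − 21.8) − (88.40874 − 63.002) / 3.21 = 1.61 km.

1.61 km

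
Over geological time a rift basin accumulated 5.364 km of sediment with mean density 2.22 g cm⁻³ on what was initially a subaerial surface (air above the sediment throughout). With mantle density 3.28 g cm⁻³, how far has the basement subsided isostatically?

3.63 km

Subaerial load: s = t ρ_sed / ρ_m = 5.364 km × 2.22/3.28 = 3.63 km.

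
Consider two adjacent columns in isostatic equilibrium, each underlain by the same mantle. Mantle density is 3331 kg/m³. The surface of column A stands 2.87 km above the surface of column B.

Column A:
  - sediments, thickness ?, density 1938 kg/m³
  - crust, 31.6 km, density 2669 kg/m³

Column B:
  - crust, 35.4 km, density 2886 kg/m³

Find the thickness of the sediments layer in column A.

3.15 km

Take the compensation level at the base of the deeper column (depth z_c below the surface of column A) and equate Σ ρ_i t_i down to z_c; mantle fills any gap and the z_c terms cancel.
Column A: x×1938 + 31.6×2669 + (z_c − 31.6 − x)×3331
Column B: 2.87×0 + 35.4×2886 + (z_c − 2.87 − 35.4)×3331
The z_c×3331 term appears on both sides and cancels. Collect the known terms of each column as K = Σ(ρt)_known − 3331 × (depth of known layers): K_A = 84340.4 − 3331×31.6 = −20919.2; K_B = 102164.4 − 3331×(2.87 + 35.4) = −25312.97.
Balance: K_A − x×(3331 − 1938) = K_B, so x = (K_A − K_B)/(3331 − 1938) = 4393.77/1393 = 3.15 km.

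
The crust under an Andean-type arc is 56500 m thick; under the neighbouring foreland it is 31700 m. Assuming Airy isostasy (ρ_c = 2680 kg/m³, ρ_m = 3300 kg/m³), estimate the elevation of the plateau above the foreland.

4660 m

Excess crust Δ = 56500 m − 31700 m = 24800 m, split between elevation h and root r with h + r = Δ.
Airy balance ρ_c h = (ρ_m − ρ_c) r gives r = h ρ_c/(ρ_m − ρ_c), so h (1 + ρ_c/(ρ_m − ρ_c)) = Δ, i.e. h = Δ (ρ_m − ρ_c)/ρ_m.
h = 24800 m × 620/3300 = 4660 m.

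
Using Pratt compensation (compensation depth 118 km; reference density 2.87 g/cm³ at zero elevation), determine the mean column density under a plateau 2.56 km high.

2.81 g/cm³

Pratt balance: ρ_ref D = ρ (D + h).
ρ = ρ_ref D/(D + h) = 2.87 × 118 km/(118 km + 2.56 km) = 2.81 g/cm³.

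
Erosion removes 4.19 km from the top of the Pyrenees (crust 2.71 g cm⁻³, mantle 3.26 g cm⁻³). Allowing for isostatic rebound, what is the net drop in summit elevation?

Rebound u = e ρ_c/ρ_m = 4.19 km × 2.71/3.26 = 3.483 km.
Net surface drop = e − u = 4.19 km − 3.483 km = e (ρ_m − ρ_c)/ρ_m = 0.707 km.

0.707 km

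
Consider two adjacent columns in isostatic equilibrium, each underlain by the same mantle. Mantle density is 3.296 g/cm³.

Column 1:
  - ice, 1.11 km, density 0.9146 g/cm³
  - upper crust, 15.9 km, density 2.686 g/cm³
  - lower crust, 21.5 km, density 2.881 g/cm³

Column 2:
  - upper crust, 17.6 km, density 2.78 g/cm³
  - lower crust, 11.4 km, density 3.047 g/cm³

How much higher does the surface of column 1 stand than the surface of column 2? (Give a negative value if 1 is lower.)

2.84 km

For any compensation level in the mantle, the mantle terms cancel and isostasy reduces to e = (Σt_1 − Σt_2) − (Σ(ρt)_1 − Σ(ρt)_2) / ρ_m.
Σt_1 = 38.51 km; Σt_2 = 29 km; Σ(ρt)_1 = 105.664106; Σ(ρt)_2 = 83.6638 (in km·g/cm³).
e = (38.51 − 29) − (105.664106 − 83.6638) / 3.296 = 2.84 km.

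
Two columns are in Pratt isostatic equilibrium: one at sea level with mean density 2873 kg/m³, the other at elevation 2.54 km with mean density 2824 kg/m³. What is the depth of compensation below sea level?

146 km

ρ_ref D = ρ (D + h) → D (ρ_ref − ρ) = ρ h.
D = ρ h/(ρ_ref − ρ) = 2824 × 2.54 km/(2873 − 2824) = 146 km.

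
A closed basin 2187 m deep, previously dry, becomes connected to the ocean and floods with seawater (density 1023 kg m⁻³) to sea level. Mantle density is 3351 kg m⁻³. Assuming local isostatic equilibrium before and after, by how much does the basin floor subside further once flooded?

After flooding the water column is d + s deep. Its weight must equal the weight of mantle displaced by the extra subsidence s: (d + s) ρ_w = s ρ_m.
s = d ρ_w / (ρ_m − ρ_w) = 2187 m × 1023/(3351 − 1023) = 961 m.

961 m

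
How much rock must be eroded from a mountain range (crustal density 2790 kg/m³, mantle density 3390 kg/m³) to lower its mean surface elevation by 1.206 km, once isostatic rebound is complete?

Net drop Δ = e − u = e − e ρ_c/ρ_m = e (ρ_m − ρ_c)/ρ_m.
e = Δ ρ_m/(ρ_m − ρ_c) = 1.206 km × 3390/600 = 6.81 km.

6.81 km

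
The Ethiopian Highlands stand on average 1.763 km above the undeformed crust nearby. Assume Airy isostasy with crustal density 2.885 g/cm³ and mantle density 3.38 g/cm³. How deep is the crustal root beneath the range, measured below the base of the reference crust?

For local isostatic compensation: the weight of the topography is balanced by the buoyancy of the root, ρ_c h = (ρ_m − ρ_c) r.
r = h · ρ_c / (ρ_m − ρ_c) = 1.763 km × 2.885 / (3.38 − 2.885) = 10.3 km.

10.3 km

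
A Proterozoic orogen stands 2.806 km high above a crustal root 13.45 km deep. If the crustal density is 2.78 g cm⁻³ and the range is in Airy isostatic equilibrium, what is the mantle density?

Airy balance: ρ_c h = (ρ_m − ρ_c) r → ρ_m = ρ_c (1 + h/r).
ρ_m = 2.78 × (1 + 2.806 km/13.45 km) = 3.36 g cm⁻³.

3.36 g cm⁻³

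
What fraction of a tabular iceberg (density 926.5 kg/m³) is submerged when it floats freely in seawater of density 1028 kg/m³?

Submerged fraction = ρ_obj/ρ_fluid = 926.5/1028 = 0.901.

0.901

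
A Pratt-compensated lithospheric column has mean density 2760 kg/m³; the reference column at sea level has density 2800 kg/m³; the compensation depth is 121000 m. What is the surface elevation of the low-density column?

ρ_ref D = ρ (D + h) → h = D (ρ_ref − ρ)/ρ.
h = 121000 m × (2800 − 2760)/2760 = 1750 m.

1750 m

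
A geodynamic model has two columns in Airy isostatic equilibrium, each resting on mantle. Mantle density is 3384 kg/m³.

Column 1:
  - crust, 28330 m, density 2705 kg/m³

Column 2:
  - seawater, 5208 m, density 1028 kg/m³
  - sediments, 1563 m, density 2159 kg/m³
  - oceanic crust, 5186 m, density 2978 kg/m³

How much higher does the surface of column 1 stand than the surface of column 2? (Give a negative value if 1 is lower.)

871 m

For any compensation level in the mantle, the mantle terms cancel and isostasy reduces to e = (Σt_1 − Σt_2) − (Σ(ρt)_1 − Σ(ρt)_2) / ρ_m.
Σt_1 = 28330 m; Σt_2 = 11957 m; Σ(ρt)_1 = 76632650; Σ(ρt)_2 = 24172249 (in m·kg/m³).
e = (28330 − 11957) − (76632650 − 24172249) / 3384 = 871 m.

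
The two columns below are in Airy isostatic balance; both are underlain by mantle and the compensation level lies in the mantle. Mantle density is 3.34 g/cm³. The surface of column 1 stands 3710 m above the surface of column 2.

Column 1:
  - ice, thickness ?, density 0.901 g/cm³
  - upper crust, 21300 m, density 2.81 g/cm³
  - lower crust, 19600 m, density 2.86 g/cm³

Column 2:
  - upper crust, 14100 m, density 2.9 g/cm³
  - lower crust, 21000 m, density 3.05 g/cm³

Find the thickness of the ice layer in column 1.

1640 m

Take the compensation level at the base of the deeper column (depth z_c below the surface of column 1) and equate Σ ρ_i t_i down to z_c; mantle fills any gap and the z_c terms cancel.
Column 1: x×0.901 + 21300×2.81 + 19600×2.86 + (z_c − 40900 − x)×3.34
Column 2: 3710×0 + 14100×2.9 + 21000×3.05 + (z_c − 3710 − 35100)×3.34
The z_c×3.34 term appears on both sides and cancels. Collect the known terms of each column as K = Σ(ρt)_known − 3.34 × (depth of known layers): K_1 = 115909 − 3.34×40900 = −20697; K_2 = 104940 − 3.34×(3710 + 35100) = −24685.4.
Balance: K_1 − x×(3.34 − 0.901) = K_2, so x = (K_1 − K_2)/(3.34 − 0.901) = 3988.4/2.439 = 1640 m.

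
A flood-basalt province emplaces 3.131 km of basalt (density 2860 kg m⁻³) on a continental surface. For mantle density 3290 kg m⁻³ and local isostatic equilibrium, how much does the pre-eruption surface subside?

2.72 km

Subaerial loading: s = t ρ_load / ρ_m.
s = 3.131 km × 2860/3290 = 2.72 km.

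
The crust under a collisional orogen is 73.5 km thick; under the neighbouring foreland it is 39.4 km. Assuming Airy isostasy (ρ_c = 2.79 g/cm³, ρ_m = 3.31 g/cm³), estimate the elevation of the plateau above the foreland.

5.36 km

Excess crust Δ = 73.5 km − 39.4 km = 34.1 km, split between elevation h and root r with h + r = Δ.
Airy balance ρ_c h = (ρ_m − ρ_c) r gives r = h ρ_c/(ρ_m − ρ_c), so h (1 + ρ_c/(ρ_m − ρ_c)) = Δ, i.e. h = Δ (ρ_m − ρ_c)/ρ_m.
h = 34.1 km × 0.52/3.31 = 5.36 km.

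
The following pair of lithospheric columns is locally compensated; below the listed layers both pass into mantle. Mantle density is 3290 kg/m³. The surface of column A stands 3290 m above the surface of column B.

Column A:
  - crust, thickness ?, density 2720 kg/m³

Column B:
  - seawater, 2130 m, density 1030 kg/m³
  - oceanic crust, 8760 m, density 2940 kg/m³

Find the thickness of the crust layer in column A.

Take the compensation level at the base of the deeper column (depth z_c below the surface of column A) and equate Σ ρ_i t_i down to z_c; mantle fills any gap and the z_c terms cancel.
Column A: x×2720 + (z_c − 0 − x)×3290
Column B: 3290×0 + 2130×1030 + 8760×2940 + (z_c − 3290 − 10890)×3290
The z_c×3290 term appears on both sides and cancels. Collect the known terms of each column as K = Σ(ρt)_known − 3290 × (depth of known layers): K_A = 0 − 3290×0 = 0; K_B = 27948300 − 3290×(3290 + 10890) = −18703900.
Balance: K_A − x×(3290 − 2720) = K_B, so x = (K_A − K_B)/(3290 − 2720) = 18703900/570 = 32800 m.

32800 m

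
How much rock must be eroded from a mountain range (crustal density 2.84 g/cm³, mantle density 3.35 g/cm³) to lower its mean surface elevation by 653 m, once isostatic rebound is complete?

Net drop Δ = e − u = e − e ρ_c/ρ_m = e (ρ_m − ρ_c)/ρ_m.
e = Δ ρ_m/(ρ_m − ρ_c) = 653 m × 3.35/0.51 = 4290 m.

4290 m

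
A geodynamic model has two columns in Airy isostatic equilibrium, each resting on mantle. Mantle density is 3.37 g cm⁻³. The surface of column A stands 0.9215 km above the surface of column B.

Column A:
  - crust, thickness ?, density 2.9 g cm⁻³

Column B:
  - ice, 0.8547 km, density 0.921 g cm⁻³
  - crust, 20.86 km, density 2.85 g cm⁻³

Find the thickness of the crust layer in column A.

34.1 km

Take the compensation level at the base of the deeper column (depth z_c below the surface of column A) and equate Σ ρ_i t_i down to z_c; mantle fills any gap and the z_c terms cancel.
Column A: x×2.9 + (z_c − 0 − x)×3.37
Column B: 0.9215×0 + 0.8547×0.921 + 20.86×2.85 + (z_c − 0.9215 − 21.7147)×3.37
The z_c×3.37 term appears on both sides and cancels. Collect the known terms of each column as K = Σ(ρt)_known − 3.37 × (depth of known layers): K_A = 0 − 3.37×0 = 0; K_B = 60.2381787 − 3.37×(0.9215 + 21.7147) = −16.0458153.
Balance: K_A − x×(3.37 − 2.9) = K_B, so x = (K_A − K_B)/(3.37 − 2.9) = 16.0458/0.47 = 34.1 km.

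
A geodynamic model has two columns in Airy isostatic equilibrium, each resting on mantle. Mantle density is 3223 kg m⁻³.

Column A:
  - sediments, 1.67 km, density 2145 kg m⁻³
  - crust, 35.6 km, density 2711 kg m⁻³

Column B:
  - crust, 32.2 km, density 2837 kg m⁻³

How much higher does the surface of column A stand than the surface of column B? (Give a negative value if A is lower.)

2.36 km

For any compensation level in the mantle, the mantle terms cancel and isostasy reduces to e = (Σt_A − Σt_B) − (Σ(ρt)_A − Σ(ρt)_B) / ρ_m.
Σt_A = 37.27 km; Σt_B = 32.2 km; Σ(ρt)_A = 100093.75; Σ(ρt)_B = 91351.4 (in km·kg m⁻³).
e = (37.27 − 32.2) − (100093.75 − 91351.4) / 3223 = 2.36 km.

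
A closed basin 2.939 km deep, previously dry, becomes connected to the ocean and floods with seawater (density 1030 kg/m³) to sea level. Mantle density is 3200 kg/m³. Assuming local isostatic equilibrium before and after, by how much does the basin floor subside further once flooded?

1.4 km

After flooding the water column is d + s deep. Its weight must equal the weight of mantle displaced by the extra subsidence s: (d + s) ρ_w = s ρ_m.
s = d ρ_w / (ρ_m − ρ_w) = 2.939 km × 1030/(3200 − 1030) = 1.4 km.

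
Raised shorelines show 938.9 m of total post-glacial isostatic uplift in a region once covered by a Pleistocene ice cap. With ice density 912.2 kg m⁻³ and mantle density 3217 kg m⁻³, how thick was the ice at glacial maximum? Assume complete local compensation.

u = t ρ_ice/ρ_m → t = u ρ_m/ρ_ice = 938.9 m × 3217/912.2 = 3310 m.

3310 m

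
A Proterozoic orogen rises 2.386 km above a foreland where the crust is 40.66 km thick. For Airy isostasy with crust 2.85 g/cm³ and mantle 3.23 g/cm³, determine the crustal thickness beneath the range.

60.9 km

Root depth r = h ρ_c / (ρ_m − ρ_c) = 2.386 km × 2.85 / 0.38 = 17.89 km.
Total thickness = T + h + r = 40.66 km + 2.386 km + 17.89 km = 60.9 km.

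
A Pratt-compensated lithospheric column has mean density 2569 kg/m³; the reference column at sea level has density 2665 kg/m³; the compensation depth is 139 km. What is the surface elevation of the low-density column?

ρ_ref D = ρ (D + h) → h = D (ρ_ref − ρ)/ρ.
h = 139 km × (2665 − 2569)/2569 = 5.19 km.

5.19 km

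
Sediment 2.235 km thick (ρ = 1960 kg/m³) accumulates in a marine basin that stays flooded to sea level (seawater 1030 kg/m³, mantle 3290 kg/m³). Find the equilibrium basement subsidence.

0.92 km

Submarine loading: the sediment displaces seawater, and the subsidence is in turn flooded, so s (ρ_m − ρ_w) = t (ρ_sed − ρ_w).
s = 2.235 km × (1960 − 1030) / (3290 − 1030) = 0.92 km.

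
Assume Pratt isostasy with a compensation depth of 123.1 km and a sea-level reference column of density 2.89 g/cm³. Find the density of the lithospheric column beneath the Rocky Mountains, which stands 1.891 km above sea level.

2.85 g/cm³

Pratt balance: ρ_ref D = ρ (D + h).
ρ = ρ_ref D/(D + h) = 2.89 × 123.1 km/(123.1 km + 1.891 km) = 2.85 g/cm³.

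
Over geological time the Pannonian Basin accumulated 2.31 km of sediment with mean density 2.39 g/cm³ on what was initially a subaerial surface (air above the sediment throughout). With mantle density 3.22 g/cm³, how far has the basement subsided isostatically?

Subaerial load: s = t ρ_sed / ρ_m = 2.31 km × 2.39/3.22 = 1.71 km.

1.71 km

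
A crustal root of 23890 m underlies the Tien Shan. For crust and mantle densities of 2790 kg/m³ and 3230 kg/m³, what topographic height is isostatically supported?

Equating mass per unit area of the two columns: ρ_c h = (ρ_m − ρ_c) r.
h = r (ρ_m − ρ_c) / ρ_c = 23890 m × (3230 − 2790) / 2790 = 3770 m.

3770 m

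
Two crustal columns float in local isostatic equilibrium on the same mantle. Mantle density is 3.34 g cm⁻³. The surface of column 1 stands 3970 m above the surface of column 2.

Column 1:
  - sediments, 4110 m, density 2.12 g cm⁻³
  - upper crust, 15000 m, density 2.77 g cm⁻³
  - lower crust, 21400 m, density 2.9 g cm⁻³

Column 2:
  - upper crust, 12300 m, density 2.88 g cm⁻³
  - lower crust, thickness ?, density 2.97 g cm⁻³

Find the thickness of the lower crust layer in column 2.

Take the compensation level at the base of the deeper column (depth z_c below the surface of column 1) and equate Σ ρ_i t_i down to z_c; mantle fills any gap and the z_c terms cancel.
Column 1: 4110×2.12 + 15000×2.77 + 21400×2.9 + (z_c − 40510)×3.34
Column 2: 3970×0 + 12300×2.88 + x×2.97 + (z_c − 3970 − 12300 − x)×3.34
The z_c×3.34 term appears on both sides and cancels. Collect the known terms of each column as K = Σ(ρt)_known − 3.34 × (depth of known layers): K_1 = 112323.2 − 3.34×40510 = −22980.2; K_2 = 35424 − 3.34×(3970 + 12300) = −18917.8.
Balance: K_1 = K_2 − x×(3.34 − 2.97), so x = (K_2 − K_1)/(3.34 − 2.97) = 4062.4/0.37 = 11000 m.

11000 m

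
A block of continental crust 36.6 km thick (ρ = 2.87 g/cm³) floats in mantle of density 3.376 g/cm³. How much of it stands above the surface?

Floating equilibrium: submerged depth d = t ρ_obj/ρ_fluid = 36.6 km × 2.87/3.376 = 31.11 km.
Freeboard = t − d = 36.6 km − 31.11 km = 5.49 km.

5.49 km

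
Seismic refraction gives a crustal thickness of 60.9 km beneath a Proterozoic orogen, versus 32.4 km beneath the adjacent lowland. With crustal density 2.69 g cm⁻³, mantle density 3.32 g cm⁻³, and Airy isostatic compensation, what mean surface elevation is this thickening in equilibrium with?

Excess crust Δ = 60.9 km − 32.4 km = 28.5 km, split between elevation h and root r with h + r = Δ.
Airy balance ρ_c h = (ρ_m − ρ_c) r gives r = h ρ_c/(ρ_m − ρ_c), so h (1 + ρ_c/(ρ_m − ρ_c)) = Δ, i.e. h = Δ (ρ_m − ρ_c)/ρ_m.
h = 28.5 km × 0.63/3.32 = 5.41 km.

5.41 km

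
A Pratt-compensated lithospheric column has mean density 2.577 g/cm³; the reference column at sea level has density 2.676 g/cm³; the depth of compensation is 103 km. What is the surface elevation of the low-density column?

ρ_ref D = ρ (D + h) → h = D (ρ_ref − ρ)/ρ.
h = 103 km × (2.676 − 2.577)/2.577 = 3.96 km.

3.96 km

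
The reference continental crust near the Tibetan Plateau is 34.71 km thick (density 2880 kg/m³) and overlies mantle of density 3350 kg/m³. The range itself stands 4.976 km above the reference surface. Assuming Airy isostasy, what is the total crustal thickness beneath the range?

Root depth r = h ρ_c / (ρ_m − ρ_c) = 4.976 km × 2880 / 470 = 30.49 km.
Total thickness = T + h + r = 34.71 km + 4.976 km + 30.49 km = 70.2 km.

70.2 km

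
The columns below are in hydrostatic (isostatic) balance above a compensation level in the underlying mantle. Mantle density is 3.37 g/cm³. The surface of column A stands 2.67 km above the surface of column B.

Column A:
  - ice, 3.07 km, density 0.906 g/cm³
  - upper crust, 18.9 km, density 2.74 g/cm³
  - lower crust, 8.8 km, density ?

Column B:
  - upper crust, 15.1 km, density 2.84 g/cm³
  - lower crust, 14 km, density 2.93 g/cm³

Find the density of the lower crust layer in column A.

2.95 g/cm³

Take the compensation level at the base of the deeper column (depth z_c below the surface of column A) and equate Σ ρ_i t_i down to z_c; mantle fills any gap and the z_c terms cancel.
Column A: 3.07×0.906 + 18.9×2.74 + 8.8×ρ + (z_c − 30.77)×3.37
Column B: 2.67×0 + 15.1×2.84 + 14×2.93 + (z_c − 2.67 − 29.1)×3.37
The z_c×3.37 term appears on both sides and cancels. Collect the known terms of each column as K = Σ(ρt)_known − 3.37 × (depth of known layers): K_A = 54.56742 − 3.37×30.77 = −49.12748; K_B = 83.904 − 3.37×(2.67 + 29.1) = −23.1609.
Balance: K_A + 8.8×ρ = K_B, so ρ = (K_B − K_A)/8.8 = 25.9666/8.8 = 2.95 g/cm³.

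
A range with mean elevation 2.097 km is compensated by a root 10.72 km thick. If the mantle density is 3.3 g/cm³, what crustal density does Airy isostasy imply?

ρ_c h = (ρ_m − ρ_c) r → ρ_c (h + r) = ρ_m r → ρ_c = ρ_m r / (h + r).
ρ_c = 3.3 × 10.72 km / (2.097 km + 10.72 km) = 2.76 g/cm³.

2.76 g/cm³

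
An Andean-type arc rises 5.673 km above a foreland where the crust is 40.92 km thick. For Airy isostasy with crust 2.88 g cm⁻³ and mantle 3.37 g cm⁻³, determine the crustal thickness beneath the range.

79.9 km

Root depth r = h ρ_c / (ρ_m − ρ_c) = 5.673 km × 2.88 / 0.49 = 33.34 km.
Total thickness = T + h + r = 40.92 km + 5.673 km + 33.34 km = 79.9 km.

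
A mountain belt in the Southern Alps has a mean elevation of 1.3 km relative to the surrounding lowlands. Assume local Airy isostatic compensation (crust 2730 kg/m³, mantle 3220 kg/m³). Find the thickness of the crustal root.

7.24 km

For local isostatic compensation: the weight of the topography is balanced by the buoyancy of the root, ρ_c h = (ρ_m − ρ_c) r.
r = h · ρ_c / (ρ_m − ρ_c) = 1.3 km × 2730 / (3220 − 2730) = 7.24 km.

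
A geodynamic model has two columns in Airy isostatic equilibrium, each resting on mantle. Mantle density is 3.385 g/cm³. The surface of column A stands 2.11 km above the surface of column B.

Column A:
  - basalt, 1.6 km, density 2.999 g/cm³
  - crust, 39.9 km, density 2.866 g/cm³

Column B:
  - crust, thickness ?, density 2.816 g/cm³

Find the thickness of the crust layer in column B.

Take the compensation level at the base of the deeper column (depth z_c below the surface of column A) and equate Σ ρ_i t_i down to z_c; mantle fills any gap and the z_c terms cancel.
Column A: 1.6×2.999 + 39.9×2.866 + (z_c − 41.5)×3.385
Column B: 2.11×0 + x×2.816 + (z_c − 2.11 − 0 − x)×3.385
The z_c×3.385 term appears on both sides and cancels. Collect the known terms of each column as K = Σ(ρt)_known − 3.385 × (depth of known layers): K_A = 119.1518 − 3.385×41.5 = −21.3257; K_B = 0 − 3.385×(2.11 + 0) = −7.14235.
Balance: K_A = K_B − x×(3.385 − 2.816), so x = (K_B − K_A)/(3.385 − 2.816) = 14.1833/0.569 = 24.9 km.

24.9 km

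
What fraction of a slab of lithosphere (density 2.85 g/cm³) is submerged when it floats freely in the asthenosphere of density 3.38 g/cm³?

Submerged fraction = ρ_obj/ρ_fluid = 2.85/3.38 = 84.3%.

84.3%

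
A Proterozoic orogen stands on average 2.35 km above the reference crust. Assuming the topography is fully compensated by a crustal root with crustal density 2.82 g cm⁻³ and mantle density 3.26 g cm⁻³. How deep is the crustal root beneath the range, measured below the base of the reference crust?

15.1 km

For local isostatic compensation: the weight of the topography is balanced by the buoyancy of the root, ρ_c h = (ρ_m − ρ_c) r.
r = h · ρ_c / (ρ_m − ρ_c) = 2.35 km × 2.82 / (3.26 − 2.82) = 15.1 km.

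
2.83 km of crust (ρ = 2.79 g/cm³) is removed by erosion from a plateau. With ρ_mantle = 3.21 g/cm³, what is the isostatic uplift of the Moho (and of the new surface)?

2.46 km

Unloading: uplift u = e ρ_c/ρ_m = 2.83 km × 2.79/3.21 = 2.46 km.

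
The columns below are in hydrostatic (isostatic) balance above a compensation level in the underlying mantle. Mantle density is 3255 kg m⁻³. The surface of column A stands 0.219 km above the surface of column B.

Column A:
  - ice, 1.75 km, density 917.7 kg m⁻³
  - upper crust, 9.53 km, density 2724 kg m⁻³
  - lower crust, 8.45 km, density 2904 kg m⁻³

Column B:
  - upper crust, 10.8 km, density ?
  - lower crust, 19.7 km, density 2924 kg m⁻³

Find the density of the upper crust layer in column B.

2800 kg m⁻³

Take the compensation level at the base of the deeper column (depth z_c below the surface of column A) and equate Σ ρ_i t_i down to z_c; mantle fills any gap and the z_c terms cancel.
Column A: 1.75×917.7 + 9.53×2724 + 8.45×2904 + (z_c − 19.73)×3255
Column B: 0.219×0 + 10.8×ρ + 19.7×2924 + (z_c − 0.219 − 30.5)×3255
The z_c×3255 term appears on both sides and cancels. Collect the known terms of each column as K = Σ(ρt)_known − 3255 × (depth of known layers): K_A = 52104.495 − 3255×19.73 = −12116.655; K_B = 57602.8 − 3255×(0.219 + 30.5) = −42387.545.
Balance: K_A = K_B + 10.8×ρ, so ρ = (K_A − K_B)/10.8 = 30270.9/10.8 = 2800 kg m⁻³.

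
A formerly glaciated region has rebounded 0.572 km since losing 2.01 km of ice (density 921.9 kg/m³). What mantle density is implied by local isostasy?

3240 kg/m³

ρ_m = ρ_ice t / u = 921.9 × 2.01 km/0.572 km = 3240 kg/m³.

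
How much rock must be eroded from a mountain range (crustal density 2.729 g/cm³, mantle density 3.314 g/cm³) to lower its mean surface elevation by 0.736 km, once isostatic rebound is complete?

Net drop Δ = e − u = e − e ρ_c/ρ_m = e (ρ_m − ρ_c)/ρ_m.
e = Δ ρ_m/(ρ_m − ρ_c) = 0.736 km × 3.314/0.585 = 4.17 km.

4.17 km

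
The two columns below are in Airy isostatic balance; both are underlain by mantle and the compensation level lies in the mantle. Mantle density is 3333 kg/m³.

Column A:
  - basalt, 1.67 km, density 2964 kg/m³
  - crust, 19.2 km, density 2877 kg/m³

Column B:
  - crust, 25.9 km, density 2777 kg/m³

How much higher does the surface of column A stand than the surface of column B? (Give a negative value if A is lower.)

−1.51 km

For any compensation level in the mantle, the mantle terms cancel and isostasy reduces to e = (Σt_A − Σt_B) − (Σ(ρt)_A − Σ(ρt)_B) / ρ_m.
Σt_A = 20.87 km; Σt_B = 25.9 km; Σ(ρt)_A = 60188.28; Σ(ρt)_B = 71924.3 (in km·kg/m³).
e = (20.87 − 25.9) − (60188.28 − 71924.3) / 3333 = −1.51 km.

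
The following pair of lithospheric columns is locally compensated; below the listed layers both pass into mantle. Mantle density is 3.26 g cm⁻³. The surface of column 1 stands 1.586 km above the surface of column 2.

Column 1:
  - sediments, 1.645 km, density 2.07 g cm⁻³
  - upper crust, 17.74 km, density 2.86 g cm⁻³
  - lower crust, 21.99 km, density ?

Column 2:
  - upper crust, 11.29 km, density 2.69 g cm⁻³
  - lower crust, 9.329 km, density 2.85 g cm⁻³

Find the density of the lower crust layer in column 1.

2.97 g cm⁻³

Take the compensation level at the base of the deeper column (depth z_c below the surface of column 1) and equate Σ ρ_i t_i down to z_c; mantle fills any gap and the z_c terms cancel.
Column 1: 1.645×2.07 + 17.74×2.86 + 21.99×ρ + (z_c − 41.375)×3.26
Column 2: 1.586×0 + 11.29×2.69 + 9.329×2.85 + (z_c − 1.586 − 20.619)×3.26
The z_c×3.26 term appears on both sides and cancels. Collect the known terms of each column as K = Σ(ρt)_known − 3.26 × (depth of known layers): K_1 = 54.14155 − 3.26×41.375 = −80.74095; K_2 = 56.95775 − 3.26×(1.586 + 20.619) = −15.43055.
Balance: K_1 + 21.99×ρ = K_2, so ρ = (K_2 − K_1)/21.99 = 65.3104/21.99 = 2.97 g cm⁻³.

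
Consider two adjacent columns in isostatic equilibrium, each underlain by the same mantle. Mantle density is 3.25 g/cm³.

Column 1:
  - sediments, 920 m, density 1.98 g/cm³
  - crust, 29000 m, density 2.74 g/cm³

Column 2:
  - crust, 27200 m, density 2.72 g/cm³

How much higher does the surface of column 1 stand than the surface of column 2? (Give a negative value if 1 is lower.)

475 m

For any compensation level in the mantle, the mantle terms cancel and isostasy reduces to e = (Σt_1 − Σt_2) − (Σ(ρt)_1 − Σ(ρt)_2) / ρ_m.
Σt_1 = 29920 m; Σt_2 = 27200 m; Σ(ρt)_1 = 81281.6; Σ(ρt)_2 = 73984 (in m·g/cm³).
e = (29920 − 27200) − (81281.6 − 73984) / 3.25 = 475 m.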